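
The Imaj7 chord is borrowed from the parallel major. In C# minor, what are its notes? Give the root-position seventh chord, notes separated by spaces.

Imaj7 is built on scale degree 1, which is C# in both C# minor and its parallel. Stacking thirds in C# major on C# gives C#–E#–G#–B#.

C# E# G# B#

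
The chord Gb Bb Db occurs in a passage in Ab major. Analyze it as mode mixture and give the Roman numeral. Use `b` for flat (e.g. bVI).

In Ab major scale degree 7 is G; Gb is its lowered form, from Ab minor. The diatonic chord on degree 7 would be Gdim (vii°), but Gb–Bb–Db is the major chord from Ab minor. As a borrowed chord it is labeled bVII.

bVII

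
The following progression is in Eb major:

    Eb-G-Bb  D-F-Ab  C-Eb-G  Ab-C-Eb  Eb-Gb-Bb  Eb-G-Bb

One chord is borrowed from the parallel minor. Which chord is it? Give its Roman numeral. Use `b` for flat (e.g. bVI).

The diatonic triads in Eb major are Eb, Fm, Gm, Ab, Bb, Cm, Ddim. Of the given chords, Eb–G–Bb = Eb, D–F–Ab = Ddim, C–Eb–G = Cm and Ab–C–Eb = Ab are diatonic. Eb–Gb–Bb is not: scale degree 1 in Eb major carries Eb (I). In Eb minor the chord on that degree is Ebm, so here it functions as i, borrowed from the parallel minor.

i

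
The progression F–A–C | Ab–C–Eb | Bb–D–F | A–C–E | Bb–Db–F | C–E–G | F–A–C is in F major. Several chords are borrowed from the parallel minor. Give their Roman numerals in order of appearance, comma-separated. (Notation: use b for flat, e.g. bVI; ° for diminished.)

bIII, iv

In F major the diatonic chords are F, Gm, Am, Bb, C, Dm, Edim. F–A–C = F, Bb–D–F = Bb, A–C–E = Am and C–E–G = C are all diatonic. Ab–C–Eb is not: scale degree 3 in F major carries Am (iii). In F minor the chord on that degree is Ab, so here it functions as bIII, borrowed from the parallel minor. Bb–Db–F doesn't fit — on degree 4 F major would have Bb (IV). Bbm is the degree-4 chord of F minor, so it is the borrowed iv.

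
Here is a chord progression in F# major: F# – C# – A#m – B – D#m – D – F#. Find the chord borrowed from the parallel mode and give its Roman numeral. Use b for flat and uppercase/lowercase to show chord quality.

The diatonic triads in F# major are F#, G#m, A#m, B, C#, D#m, E#dim. F#, C#, A#m, B and D#m are all diatonic. D (D–F#–A) is not: scale degree 6 in F# major carries D#m (vi). In F# minor the chord on that degree is D, so here it functions as bVI, borrowed from the parallel minor.

bVI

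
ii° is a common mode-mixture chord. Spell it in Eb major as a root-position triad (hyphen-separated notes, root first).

F-Ab-Cb

ii° is built on scale degree 2, which is F in both Eb major and its parallel. In Eb minor the chord on F is F–Ab–Cb.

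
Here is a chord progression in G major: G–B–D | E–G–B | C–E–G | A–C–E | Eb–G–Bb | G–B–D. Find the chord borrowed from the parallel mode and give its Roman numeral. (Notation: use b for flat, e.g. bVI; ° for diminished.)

In G major the diatonic chords are G, Am, Bm, C, D, Em, F#dim. Of the given chords, G–B–D = G, E–G–B = Em, C–E–G = C and A–C–E = Am are diatonic. Eb–G–Bb doesn't fit — on degree 6 G major would have Em (vi). Eb is the degree-6 chord of G minor, so it is the borrowed bVI.

bVI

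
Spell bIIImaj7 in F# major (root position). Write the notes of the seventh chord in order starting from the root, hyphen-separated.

A-C#-E-G#

Scale degree 3 in F# major is A#. bIIImaj7 uses the lowered form, A, taken from F# minor. Building the major-seventh chord from the parallel minor on A: A–C#–E–G#.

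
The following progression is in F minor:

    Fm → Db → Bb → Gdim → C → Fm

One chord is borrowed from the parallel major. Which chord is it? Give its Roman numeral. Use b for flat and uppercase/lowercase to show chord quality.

In F minor (with V from harmonic minor) the diatonic chords are Fm, Gdim, Ab, Bbm, C, Db, Eb. Of the given chords, Fm, Db, Gdim and C are diatonic. But Bb (Bb–D–F) is foreign: the diatonic iv on degree 4 is Bbm, whereas Bb comes from F major. It is labeled IV.

IV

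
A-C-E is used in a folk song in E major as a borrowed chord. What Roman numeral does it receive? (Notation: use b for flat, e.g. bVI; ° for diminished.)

A is scale degree 4 in E major. The diatonic chord on degree 4 would be A (IV), but A–C–E is the minor chord from E minor. As a borrowed chord it is labeled iv.

iv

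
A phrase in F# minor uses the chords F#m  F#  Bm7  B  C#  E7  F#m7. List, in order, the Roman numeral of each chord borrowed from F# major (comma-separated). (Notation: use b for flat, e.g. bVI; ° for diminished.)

The diatonic triads in F# minor (with V from harmonic minor) are F#m, G#dim, A, Bm, C#, D, E. F#m, Bm7, C#, E7 and F#m7 are all diatonic. But F# (F#–A#–C#) is foreign: the diatonic i on degree 1 is F#m, whereas F# comes from F# major. It is labeled I. B (B–D#–F#) doesn't fit — on degree 4 F# minor would have Bm (iv). B is the degree-4 chord of F# major, so it is the borrowed IV.

I, IV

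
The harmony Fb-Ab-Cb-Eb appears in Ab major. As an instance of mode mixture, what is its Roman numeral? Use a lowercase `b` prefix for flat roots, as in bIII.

bVImaj7

In Ab major scale degree 6 is F; Fb is its lowered form, from Ab minor. Diatonically Ab major has Fm (vi) on that degree; Fb–Ab–Cb–Eb is instead the major-seventh chord native to Ab minor, so it takes the label bVImaj7.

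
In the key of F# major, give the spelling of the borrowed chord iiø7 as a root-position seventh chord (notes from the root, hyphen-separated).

G#-B-D-F#

iiø7 is built on scale degree 2, which is G# in both F# major and its parallel. In F# minor the chord on G# is G#–B–D–F#.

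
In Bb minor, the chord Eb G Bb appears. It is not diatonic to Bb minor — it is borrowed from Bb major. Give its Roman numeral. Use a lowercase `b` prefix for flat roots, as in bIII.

IV

Eb is scale degree 4 in Bb minor. Eb–G–Bb is a major chord — the form found in Bb major, not the diatonic iv (Ebm). Borrowed into Bb minor it is written IV.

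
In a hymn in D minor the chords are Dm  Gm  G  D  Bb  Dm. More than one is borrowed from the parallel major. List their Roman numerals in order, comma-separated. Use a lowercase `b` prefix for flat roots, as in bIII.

IV, I

The diatonic triads in D minor (with V from harmonic minor) are Dm, Edim, F, Gm, A, Bb, C. Dm, Gm and Bb are all diatonic. But G (G–B–D) is foreign: the diatonic iv on degree 4 is Gm, whereas G comes from D major. It is labeled IV. D (D–F#–A) doesn't fit — on degree 1 D minor would have Dm (i). D is the degree-1 chord of D major, so it is the borrowed I.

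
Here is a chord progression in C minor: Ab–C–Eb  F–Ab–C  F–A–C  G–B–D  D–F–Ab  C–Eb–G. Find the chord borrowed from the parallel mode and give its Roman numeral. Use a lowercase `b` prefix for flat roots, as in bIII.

C minor has the diatonic set Cm, Ddim, Eb, Fm, G, Ab, Bb (with V from harmonic minor). Of the given chords, Ab–C–Eb = Ab, F–Ab–C = Fm, G–B–D = G, D–F–Ab = Ddim and C–Eb–G = Cm are diatonic. But F–A–C is foreign: the diatonic iv on degree 4 is Fm, whereas F comes from C major. It is labeled IV.

IV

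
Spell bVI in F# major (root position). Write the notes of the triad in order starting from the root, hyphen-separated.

D-F#-A

bVI is built on the lowered scale degree 6. In F# major degree 6 is D#; lowered it becomes D. Stacking thirds in F# minor on D gives D–F#–A.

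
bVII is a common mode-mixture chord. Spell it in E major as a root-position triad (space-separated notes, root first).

The root of bVII is the lowered 7th degree: D# becomes D. In E minor the chord on D is D–F#–A.

D F# A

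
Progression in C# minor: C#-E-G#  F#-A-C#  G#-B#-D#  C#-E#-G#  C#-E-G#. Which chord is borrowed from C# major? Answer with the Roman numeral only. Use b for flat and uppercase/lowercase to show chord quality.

In C# minor (with V from harmonic minor) the diatonic chords are C#m, D#dim, E, F#m, G#, A, B. C#–E–G# = C#m, F#–A–C# = F#m and G#–B#–D# = G# are all diatonic. But C#–E#–G# is foreign: the diatonic i on degree 1 is C#m, whereas C# comes from C# major. It is labeled I.

I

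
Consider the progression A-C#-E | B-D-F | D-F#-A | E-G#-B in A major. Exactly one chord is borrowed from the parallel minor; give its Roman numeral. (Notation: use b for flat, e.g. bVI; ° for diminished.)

In A major the diatonic chords are A, Bm, C#m, D, E, F#m, G#dim. A–C#–E = A, D–F#–A = D and E–G#–B = E all belong to that set. B–D–F doesn't fit — on degree 2 A major would have Bm (ii). Bdim is the degree-2 chord of A minor, so it is the borrowed ii°.

ii°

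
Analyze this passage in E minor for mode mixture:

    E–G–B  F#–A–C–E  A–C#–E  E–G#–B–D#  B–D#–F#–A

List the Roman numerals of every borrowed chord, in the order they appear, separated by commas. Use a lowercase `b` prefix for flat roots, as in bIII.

IV, Imaj7

In E minor (with V from harmonic minor) the diatonic chords are Em, F#dim, G, Am, B, C, D. E–G–B = Em, F#–A–C–E = F#m7b5 and B–D#–F#–A = B7 all belong to that set. A–C#–E is not: scale degree 4 in E minor carries Am (iv). In E major the chord on that degree is A, so here it functions as IV, borrowed from the parallel major. E–G#–B–D# is not: scale degree 1 in E minor carries Em (i). In E major the chord on that degree is Emaj7, so here it functions as Imaj7, borrowed from the parallel major.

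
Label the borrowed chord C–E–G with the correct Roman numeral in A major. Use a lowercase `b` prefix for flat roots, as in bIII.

bIII

C is the lowered form of scale degree 3 in A major (the diatonic degree 3 is C#). The diatonic chord on degree 3 would be C#m (iii), but C–E–G is the major chord from A minor. As a borrowed chord it is labeled bIII.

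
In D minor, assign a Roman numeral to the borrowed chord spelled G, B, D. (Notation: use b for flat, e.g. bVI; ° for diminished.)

The root G is the diatonic 4th degree of D minor; the borrowing shows in the chord quality. Diatonically D minor has Gm (iv) on that degree; G–B–D is instead the major chord native to D major, so it takes the label IV.

IV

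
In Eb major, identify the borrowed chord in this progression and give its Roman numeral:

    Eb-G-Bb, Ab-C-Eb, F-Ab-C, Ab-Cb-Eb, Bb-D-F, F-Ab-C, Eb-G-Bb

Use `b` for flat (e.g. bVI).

iv

The diatonic triads in Eb major are Eb, Fm, Gm, Ab, Bb, Cm, Ddim. Eb–G–Bb = Eb, Ab–C–Eb = Ab, F–Ab–C = Fm and Bb–D–F = Bb are all diatonic. Ab–Cb–Eb doesn't fit — on degree 4 Eb major would have Ab (IV). Abm is the degree-4 chord of Eb minor, so it is the borrowed iv.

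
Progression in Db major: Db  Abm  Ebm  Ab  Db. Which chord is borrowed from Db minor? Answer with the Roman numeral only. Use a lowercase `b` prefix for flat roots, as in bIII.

v

In Db major the diatonic chords are Db, Ebm, Fm, Gb, Ab, Bbm, Cdim. Of the given chords, Db, Ebm and Ab are diatonic. Abm (Ab–Cb–Eb) doesn't fit — on degree 5 Db major would have Ab (V). Abm is the degree-5 chord of Db minor, so it is the borrowed v.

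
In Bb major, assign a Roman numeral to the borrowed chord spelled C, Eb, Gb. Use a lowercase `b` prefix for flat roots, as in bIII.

C is scale degree 2 in Bb major. The diatonic chord on degree 2 would be Cm (ii), but C–Eb–Gb is the diminished chord from Bb minor. As a borrowed chord it is labeled ii°.

ii°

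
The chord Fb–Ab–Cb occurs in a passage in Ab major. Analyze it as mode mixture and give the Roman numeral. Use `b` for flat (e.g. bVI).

bVI

The root Fb is the lowered 6th scale degree — diatonically Ab major has F there. Diatonically Ab major has Fm (vi) on that degree; Fb–Ab–Cb is instead the major chord native to Ab minor, so it takes the label bVI.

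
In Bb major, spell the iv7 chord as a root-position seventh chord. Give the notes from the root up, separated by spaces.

iv7 is built on scale degree 4, which is Eb in both Bb major and its parallel. Stacking thirds in Bb minor on Eb gives Eb–Gb–Bb–Db.

Eb Gb Bb Db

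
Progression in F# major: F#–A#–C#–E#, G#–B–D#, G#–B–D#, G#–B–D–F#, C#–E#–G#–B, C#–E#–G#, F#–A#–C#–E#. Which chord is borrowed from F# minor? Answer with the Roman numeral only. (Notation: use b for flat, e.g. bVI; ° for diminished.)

iiø7

The diatonic triads in F# major are F#, G#m, A#m, B, C#, D#m, E#dim. F#–A#–C#–E# = F#maj7, G#–B–D# = G#m, C#–E#–G#–B = C#7 and C#–E#–G# = C# all belong to that set. But G#–B–D–F# is foreign: the diatonic ii on degree 2 is G#m, whereas G#m7b5 comes from F# minor. It is labeled iiø7.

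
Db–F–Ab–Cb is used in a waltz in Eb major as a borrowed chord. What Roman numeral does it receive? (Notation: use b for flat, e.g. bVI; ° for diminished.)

In Eb major scale degree 7 is D; Db is its lowered form, from Eb minor. Db–F–Ab–Cb is a dominant-seventh chord — the form found in Eb minor, not the diatonic vii° (Ddim). Borrowed into Eb major it is written bVII7.

bVII7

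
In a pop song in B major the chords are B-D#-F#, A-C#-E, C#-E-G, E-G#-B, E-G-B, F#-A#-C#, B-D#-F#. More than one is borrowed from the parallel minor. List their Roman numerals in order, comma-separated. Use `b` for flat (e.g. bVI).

bVII, ii°, iv

B major has the diatonic set B, C#m, D#m, E, F#, G#m, A#dim. B–D#–F# = B, E–G#–B = E and F#–A#–C# = F# all belong to that set. A–C#–E doesn't fit — on degree 7 B major would have A#dim (vii°). A is the degree-7 chord of B minor, so it is the borrowed bVII. But C#–E–G is foreign: the diatonic ii on degree 2 is C#m, whereas C#dim comes from B minor. It is labeled ii°. E–G–B is not: scale degree 4 in B major carries E (IV). In B minor the chord on that degree is Em, so here it functions as iv, borrowed from the parallel minor.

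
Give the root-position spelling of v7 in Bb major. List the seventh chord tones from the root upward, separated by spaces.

v7 is built on scale degree 5, which is F in both Bb major and its parallel. Building the minor-seventh chord from the parallel minor on F: F–Ab–C–Eb.

F Ab C Eb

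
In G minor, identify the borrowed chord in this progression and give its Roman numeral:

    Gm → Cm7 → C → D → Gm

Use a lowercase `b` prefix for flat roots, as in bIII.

The diatonic triads in G minor (with V from harmonic minor) are Gm, Adim, Bb, Cm, D, Eb, F. Of the given chords, Gm, Cm7 and D are diatonic. But C (C–E–G) is foreign: the diatonic iv on degree 4 is Cm, whereas C comes from G major. It is labeled IV.

IV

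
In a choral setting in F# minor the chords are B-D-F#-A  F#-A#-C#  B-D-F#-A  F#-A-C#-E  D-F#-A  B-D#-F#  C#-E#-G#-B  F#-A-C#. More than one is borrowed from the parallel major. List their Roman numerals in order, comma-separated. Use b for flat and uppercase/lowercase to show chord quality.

F# minor has the diatonic set F#m, G#dim, A, Bm, C#, D, E (with V from harmonic minor). B–D–F#–A = Bm7, F#–A–C#–E = F#m7, D–F#–A = D, C#–E#–G#–B = C#7 and F#–A–C# = F#m are all diatonic. F#–A#–C# doesn't fit — on degree 1 F# minor would have F#m (i). F# is the degree-1 chord of F# major, so it is the borrowed I. B–D#–F# is not: scale degree 4 in F# minor carries Bm (iv). In F# major the chord on that degree is B, so here it functions as IV, borrowed from the parallel major.

I, IV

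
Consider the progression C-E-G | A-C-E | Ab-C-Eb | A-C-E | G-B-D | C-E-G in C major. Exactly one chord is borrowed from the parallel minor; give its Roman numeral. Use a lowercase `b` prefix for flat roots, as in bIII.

bVI

C major has the diatonic set C, Dm, Em, F, G, Am, Bdim. C–E–G = C, A–C–E = Am and G–B–D = G are all diatonic. Ab–C–Eb doesn't fit — on degree 6 C major would have Am (vi). Ab is the degree-6 chord of C minor, so it is the borrowed bVI.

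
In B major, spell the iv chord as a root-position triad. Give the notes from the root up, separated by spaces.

E G B

iv is built on scale degree 4, which is E in both B major and its parallel. In B minor the chord on E is E–G–B.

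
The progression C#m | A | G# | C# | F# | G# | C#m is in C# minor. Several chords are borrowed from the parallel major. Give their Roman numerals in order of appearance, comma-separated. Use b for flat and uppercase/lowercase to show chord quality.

I, IV

In C# minor (with V from harmonic minor) the diatonic chords are C#m, D#dim, E, F#m, G#, A, B. C#m, A and G# all belong to that set. C# (C#–E#–G#) doesn't fit — on degree 1 C# minor would have C#m (i). C# is the degree-1 chord of C# major, so it is the borrowed I. F# (F#–A#–C#) doesn't fit — on degree 4 C# minor would have F#m (iv). F# is the degree-4 chord of C# major, so it is the borrowed IV.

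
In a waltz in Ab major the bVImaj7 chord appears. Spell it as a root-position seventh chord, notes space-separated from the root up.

Fb Ab Cb Eb

bVImaj7 is built on the lowered scale degree 6. In Ab major degree 6 is F; lowered it becomes Fb. Stacking thirds in Ab minor on Fb gives Fb–Ab–Cb–Eb.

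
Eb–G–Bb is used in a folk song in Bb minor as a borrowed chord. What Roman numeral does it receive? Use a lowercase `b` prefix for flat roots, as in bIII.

IV

Eb is scale degree 4 in Bb minor. Diatonically Bb minor has Ebm (iv) on that degree; Eb–G–Bb is instead the major chord native to Bb major, so it takes the label IV.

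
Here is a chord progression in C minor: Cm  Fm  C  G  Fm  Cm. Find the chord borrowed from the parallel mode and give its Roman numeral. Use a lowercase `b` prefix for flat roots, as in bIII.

C minor has the diatonic set Cm, Ddim, Eb, Fm, G, Ab, Bb (with V from harmonic minor). Of the given chords, Cm, Fm and G are diatonic. C (C–E–G) is not: scale degree 1 in C minor carries Cm (i). In C major the chord on that degree is C, so here it functions as I, borrowed from the parallel major.

I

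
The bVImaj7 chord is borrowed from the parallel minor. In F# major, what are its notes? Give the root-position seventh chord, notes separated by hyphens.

D-F#-A-C#

Scale degree 6 in F# major is D#. bVImaj7 uses the lowered form, D, taken from F# minor. Stacking thirds in F# minor on D gives D–F#–A–C#.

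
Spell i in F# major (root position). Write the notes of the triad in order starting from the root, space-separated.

The root, F#, is scale degree 1 — the same note in F# major and F# minor; only the chord quality changes. In F# minor the chord on F# is F#–A–C#.

F# A C#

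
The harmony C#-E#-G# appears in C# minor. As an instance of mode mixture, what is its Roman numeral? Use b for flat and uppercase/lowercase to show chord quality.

The root C# is the diatonic 1st degree of C# minor; the borrowing shows in the chord quality. C#–E#–G# is a major chord — the form found in C# major, not the diatonic i (C#m). Borrowed into C# minor it is written I.

I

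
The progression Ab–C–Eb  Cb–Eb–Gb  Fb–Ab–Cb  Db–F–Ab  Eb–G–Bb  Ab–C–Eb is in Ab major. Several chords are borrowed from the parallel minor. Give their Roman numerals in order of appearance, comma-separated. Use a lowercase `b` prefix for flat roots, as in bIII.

Ab major has the diatonic set Ab, Bbm, Cm, Db, Eb, Fm, Gdim. Of the given chords, Ab–C–Eb = Ab, Db–F–Ab = Db and Eb–G–Bb = Eb are diatonic. But Cb–Eb–Gb is foreign: the diatonic iii on degree 3 is Cm, whereas Cb comes from Ab minor. It is labeled bIII. But Fb–Ab–Cb is foreign: the diatonic vi on degree 6 is Fm, whereas Fb comes from Ab minor. It is labeled bVI.

bIII, bVI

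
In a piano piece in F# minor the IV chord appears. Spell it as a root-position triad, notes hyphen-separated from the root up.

B-D#-F#

IV is built on scale degree 4, which is B in both F# minor and its parallel. In F# major the chord on B is B–D#–F#.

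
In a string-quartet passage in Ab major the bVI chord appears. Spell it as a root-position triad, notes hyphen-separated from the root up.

The root of bVI is the lowered 6th degree: F becomes Fb. Stacking thirds in Ab minor on Fb gives Fb–Ab–Cb.

Fb-Ab-Cb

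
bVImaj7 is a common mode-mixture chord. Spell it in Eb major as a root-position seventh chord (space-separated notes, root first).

Cb Eb Gb Bb

The root of bVImaj7 is the lowered 6th degree: C becomes Cb. Building the major-seventh chord from the parallel minor on Cb: Cb–Eb–Gb–Bb.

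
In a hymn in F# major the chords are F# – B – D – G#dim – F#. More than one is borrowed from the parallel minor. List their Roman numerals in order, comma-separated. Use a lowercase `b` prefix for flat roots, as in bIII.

F# major has the diatonic set F#, G#m, A#m, B, C#, D#m, E#dim. Of the given chords, F# and B are diatonic. But D (D–F#–A) is foreign: the diatonic vi on degree 6 is D#m, whereas D comes from F# minor. It is labeled bVI. G#dim (G#–B–D) doesn't fit — on degree 2 F# major would have G#m (ii). G#dim is the degree-2 chord of F# minor, so it is the borrowed ii°.

bVI, ii°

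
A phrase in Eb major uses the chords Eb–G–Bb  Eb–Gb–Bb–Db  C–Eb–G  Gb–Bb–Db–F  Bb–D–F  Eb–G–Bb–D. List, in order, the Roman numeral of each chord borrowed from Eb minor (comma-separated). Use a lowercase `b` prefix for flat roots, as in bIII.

i7, bIIImaj7

In Eb major the diatonic chords are Eb, Fm, Gm, Ab, Bb, Cm, Ddim. Eb–G–Bb = Eb, C–Eb–G = Cm, Bb–D–F = Bb and Eb–G–Bb–D = Ebmaj7 all belong to that set. Eb–Gb–Bb–Db doesn't fit — on degree 1 Eb major would have Eb (I). Ebm7 is the degree-1 chord of Eb minor, so it is the borrowed i7. Gb–Bb–Db–F is not: scale degree 3 in Eb major carries Gm (iii). In Eb minor the chord on that degree is Gbmaj7, so here it functions as bIIImaj7, borrowed from the parallel minor.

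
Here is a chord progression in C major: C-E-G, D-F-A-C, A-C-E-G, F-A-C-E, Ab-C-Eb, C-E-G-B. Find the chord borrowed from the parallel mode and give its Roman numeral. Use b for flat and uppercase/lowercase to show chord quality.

bVI

In C major the diatonic chords are C, Dm, Em, F, G, Am, Bdim. C–E–G = C, D–F–A–C = Dm7, A–C–E–G = Am7, F–A–C–E = Fmaj7 and C–E–G–B = Cmaj7 are all diatonic. But Ab–C–Eb is foreign: the diatonic vi on degree 6 is Am, whereas Ab comes from C minor. It is labeled bVI.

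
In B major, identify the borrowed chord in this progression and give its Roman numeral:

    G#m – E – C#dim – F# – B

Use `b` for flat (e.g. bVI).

ii°

B major has the diatonic set B, C#m, D#m, E, F#, G#m, A#dim. G#m, E, F# and B all belong to that set. C#dim (C#–E–G) doesn't fit — on degree 2 B major would have C#m (ii). C#dim is the degree-2 chord of B minor, so it is the borrowed ii°.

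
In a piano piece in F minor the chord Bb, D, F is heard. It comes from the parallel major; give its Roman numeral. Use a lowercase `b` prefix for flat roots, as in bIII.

Bb is scale degree 4 in F minor. The diatonic chord on degree 4 would be Bbm (iv), but Bb–D–F is the major chord from F major. As a borrowed chord it is labeled IV.

IV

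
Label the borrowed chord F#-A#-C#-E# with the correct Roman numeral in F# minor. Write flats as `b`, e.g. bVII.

F# is scale degree 1 in F# minor. The diatonic chord on degree 1 would be F#m (i), but F#–A#–C#–E# is the major-seventh chord from F# major. As a borrowed chord it is labeled Imaj7.

Imaj7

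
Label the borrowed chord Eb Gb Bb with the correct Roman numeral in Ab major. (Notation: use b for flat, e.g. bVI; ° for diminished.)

The root Eb is the diatonic 5th degree of Ab major; the borrowing shows in the chord quality. Eb–Gb–Bb is a minor chord — the form found in Ab minor, not the diatonic V (Eb). Borrowed into Ab major it is written v.

v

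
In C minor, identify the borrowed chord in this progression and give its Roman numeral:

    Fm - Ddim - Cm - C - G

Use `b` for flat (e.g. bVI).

I

The diatonic triads in C minor (with V from harmonic minor) are Cm, Ddim, Eb, Fm, G, Ab, Bb. Of the given chords, Fm, Ddim, Cm and G are diatonic. C (C–E–G) doesn't fit — on degree 1 C minor would have Cm (i). C is the degree-1 chord of C major, so it is the borrowed I.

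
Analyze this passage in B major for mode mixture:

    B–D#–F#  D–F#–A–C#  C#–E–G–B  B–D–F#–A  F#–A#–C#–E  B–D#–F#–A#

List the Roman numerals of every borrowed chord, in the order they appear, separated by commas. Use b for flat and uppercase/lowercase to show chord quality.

bIIImaj7, iiø7, i7

The diatonic triads in B major are B, C#m, D#m, E, F#, G#m, A#dim. Of the given chords, B–D#–F# = B, F#–A#–C#–E = F#7 and B–D#–F#–A# = Bmaj7 are diatonic. D–F#–A–C# is not: scale degree 3 in B major carries D#m (iii). In B minor the chord on that degree is Dmaj7, so here it functions as bIIImaj7, borrowed from the parallel minor. But C#–E–G–B is foreign: the diatonic ii on degree 2 is C#m, whereas C#m7b5 comes from B minor. It is labeled iiø7. B–D–F#–A doesn't fit — on degree 1 B major would have B (I). Bm7 is the degree-1 chord of B minor, so it is the borrowed i7.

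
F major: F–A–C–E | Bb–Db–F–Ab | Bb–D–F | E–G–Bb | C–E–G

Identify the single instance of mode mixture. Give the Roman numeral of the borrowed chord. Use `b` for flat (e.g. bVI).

In F major the diatonic chords are F, Gm, Am, Bb, C, Dm, Edim. F–A–C–E = Fmaj7, Bb–D–F = Bb, E–G–Bb = Edim and C–E–G = C all belong to that set. But Bb–Db–F–Ab is foreign: the diatonic IV on degree 4 is Bb, whereas Bbm7 comes from F minor. It is labeled iv7.

iv7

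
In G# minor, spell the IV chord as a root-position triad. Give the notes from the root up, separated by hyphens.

IV is built on scale degree 4, which is C# in both G# minor and its parallel. Building the major chord from the parallel major on C#: C#–E#–G#.

C#-E#-G#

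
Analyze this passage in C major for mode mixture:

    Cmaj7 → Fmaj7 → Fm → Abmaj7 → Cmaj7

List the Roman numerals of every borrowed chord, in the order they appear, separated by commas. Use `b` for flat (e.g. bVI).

iv, bVImaj7

C major has the diatonic set C, Dm, Em, F, G, Am, Bdim. Of the given chords, Cmaj7 and Fmaj7 are diatonic. But Fm (F–Ab–C) is foreign: the diatonic IV on degree 4 is F, whereas Fm comes from C minor. It is labeled iv. Abmaj7 (Ab–C–Eb–G) doesn't fit — on degree 6 C major would have Am (vi). Abmaj7 is the degree-6 chord of C minor, so it is the borrowed bVImaj7.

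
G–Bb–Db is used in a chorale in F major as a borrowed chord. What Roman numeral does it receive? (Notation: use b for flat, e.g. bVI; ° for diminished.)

G is scale degree 2 in F major. The diatonic chord on degree 2 would be Gm (ii), but G–Bb–Db is the diminished chord from F minor. As a borrowed chord it is labeled ii°.

ii°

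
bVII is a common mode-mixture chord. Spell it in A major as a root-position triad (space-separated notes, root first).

Scale degree 7 in A major is G#. bVII uses the lowered form, G, taken from A minor. Stacking thirds in A minor on G gives G–B–D.

G B D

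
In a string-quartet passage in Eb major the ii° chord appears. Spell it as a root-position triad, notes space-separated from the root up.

ii° is built on scale degree 2, which is F in both Eb major and its parallel. Building the diminished chord from the parallel minor on F: F–Ab–Cb.

F Ab Cb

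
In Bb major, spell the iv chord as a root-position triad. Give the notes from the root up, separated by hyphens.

iv is built on scale degree 4, which is Eb in both Bb major and its parallel. Stacking thirds in Bb minor on Eb gives Eb–Gb–Bb.

Eb-Gb-Bb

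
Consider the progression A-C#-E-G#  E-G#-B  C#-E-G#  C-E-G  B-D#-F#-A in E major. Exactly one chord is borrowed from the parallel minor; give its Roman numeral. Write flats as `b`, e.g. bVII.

The diatonic triads in E major are E, F#m, G#m, A, B, C#m, D#dim. A–C#–E–G# = Amaj7, E–G#–B = E, C#–E–G# = C#m and B–D#–F#–A = B7 all belong to that set. But C–E–G is foreign: the diatonic vi on degree 6 is C#m, whereas C comes from E minor. It is labeled bVI.

bVI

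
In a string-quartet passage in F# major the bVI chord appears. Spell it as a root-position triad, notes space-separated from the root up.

D F# A

bVI is built on the lowered scale degree 6. In F# major degree 6 is D#; lowered it becomes D. Stacking thirds in F# minor on D gives D–F#–A.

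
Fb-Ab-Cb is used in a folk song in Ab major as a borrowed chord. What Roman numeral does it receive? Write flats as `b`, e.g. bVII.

bVI

The root Fb is the lowered 6th scale degree — diatonically Ab major has F there. Fb–Ab–Cb is a major chord — the form found in Ab minor, not the diatonic vi (Fm). Borrowed into Ab major it is written bVI.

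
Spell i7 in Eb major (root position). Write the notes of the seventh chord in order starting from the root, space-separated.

The root, Eb, is scale degree 1 — the same note in Eb major and Eb minor; only the chord quality changes. In Eb minor the chord on Eb is Eb–Gb–Bb–Db.

Eb Gb Bb Db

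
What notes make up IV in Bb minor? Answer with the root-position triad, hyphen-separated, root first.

The root, Eb, is scale degree 4 — the same note in Bb minor and Bb major; only the chord quality changes. In Bb major the chord on Eb is Eb–G–Bb.

Eb-G-Bb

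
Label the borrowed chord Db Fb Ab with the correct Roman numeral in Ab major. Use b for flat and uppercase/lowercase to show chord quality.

iv

The root Db is the diatonic 4th degree of Ab major; the borrowing shows in the chord quality. Db–Fb–Ab is a minor chord — the form found in Ab minor, not the diatonic IV (Db). Borrowed into Ab major it is written iv.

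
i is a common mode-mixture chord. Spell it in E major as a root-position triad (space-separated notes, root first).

E G B

i is built on scale degree 1, which is E in both E major and its parallel. In E minor the chord on E is E–G–B.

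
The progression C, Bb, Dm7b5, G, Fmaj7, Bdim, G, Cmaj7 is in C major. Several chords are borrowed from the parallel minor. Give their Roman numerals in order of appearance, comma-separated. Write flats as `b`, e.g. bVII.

bVII, iiø7

C major has the diatonic set C, Dm, Em, F, G, Am, Bdim. C, G, Fmaj7, Bdim and Cmaj7 all belong to that set. Bb (Bb–D–F) doesn't fit — on degree 7 C major would have Bdim (vii°). Bb is the degree-7 chord of C minor, so it is the borrowed bVII. But Dm7b5 (D–F–Ab–C) is foreign: the diatonic ii on degree 2 is Dm, whereas Dm7b5 comes from C minor. It is labeled iiø7.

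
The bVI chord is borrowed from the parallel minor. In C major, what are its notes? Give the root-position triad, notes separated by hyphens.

Ab-C-Eb

Scale degree 6 in C major is A. bVI uses the lowered form, Ab, taken from C minor. Stacking thirds in C minor on Ab gives Ab–C–Eb.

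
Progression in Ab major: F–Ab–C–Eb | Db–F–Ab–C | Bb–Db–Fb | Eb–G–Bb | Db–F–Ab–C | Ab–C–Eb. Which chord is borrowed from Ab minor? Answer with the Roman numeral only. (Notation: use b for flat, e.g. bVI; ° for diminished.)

ii°

Ab major has the diatonic set Ab, Bbm, Cm, Db, Eb, Fm, Gdim. F–Ab–C–Eb = Fm7, Db–F–Ab–C = Dbmaj7, Eb–G–Bb = Eb and Ab–C–Eb = Ab all belong to that set. But Bb–Db–Fb is foreign: the diatonic ii on degree 2 is Bbm, whereas Bbdim comes from Ab minor. It is labeled ii°.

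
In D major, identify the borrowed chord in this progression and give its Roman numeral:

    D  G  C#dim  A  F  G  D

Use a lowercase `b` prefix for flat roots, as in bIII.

In D major the diatonic chords are D, Em, F#m, G, A, Bm, C#dim. Of the given chords, D, G, C#dim and A are diatonic. F (F–A–C) doesn't fit — on degree 3 D major would have F#m (iii). F is the degree-3 chord of D minor, so it is the borrowed bIII.

bIII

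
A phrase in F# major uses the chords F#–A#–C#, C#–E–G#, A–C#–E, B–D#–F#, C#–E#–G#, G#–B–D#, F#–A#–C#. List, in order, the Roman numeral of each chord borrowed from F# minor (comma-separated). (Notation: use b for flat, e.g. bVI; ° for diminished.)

The diatonic triads in F# major are F#, G#m, A#m, B, C#, D#m, E#dim. F#–A#–C# = F#, B–D#–F# = B, C#–E#–G# = C# and G#–B–D# = G#m all belong to that set. But C#–E–G# is foreign: the diatonic V on degree 5 is C#, whereas C#m comes from F# minor. It is labeled v. But A–C#–E is foreign: the diatonic iii on degree 3 is A#m, whereas A comes from F# minor. It is labeled bIII.

v, bIII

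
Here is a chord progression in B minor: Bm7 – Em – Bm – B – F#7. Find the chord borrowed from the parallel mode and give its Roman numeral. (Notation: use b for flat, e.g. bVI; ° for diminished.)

I

The diatonic triads in B minor (with V from harmonic minor) are Bm, C#dim, D, Em, F#, G, A. Bm7, Em, Bm and F#7 are all diatonic. But B (B–D#–F#) is foreign: the diatonic i on degree 1 is Bm, whereas B comes from B major. It is labeled I.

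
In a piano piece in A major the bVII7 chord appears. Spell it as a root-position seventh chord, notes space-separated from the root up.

The root of bVII7 is the lowered 7th degree: G# becomes G. Stacking thirds in A minor on G gives G–B–D–F.

G B D F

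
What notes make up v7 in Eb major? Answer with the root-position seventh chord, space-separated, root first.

v7 is built on scale degree 5, which is Bb in both Eb major and its parallel. Stacking thirds in Eb minor on Bb gives Bb–Db–F–Ab.

Bb Db F Ab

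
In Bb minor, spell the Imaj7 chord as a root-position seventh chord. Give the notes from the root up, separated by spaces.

Bb D F A

Imaj7 is built on scale degree 1, which is Bb in both Bb minor and its parallel. Stacking thirds in Bb major on Bb gives Bb–D–F–A.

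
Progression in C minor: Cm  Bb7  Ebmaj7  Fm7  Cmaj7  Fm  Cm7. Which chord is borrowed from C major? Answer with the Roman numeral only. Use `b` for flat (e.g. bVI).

Imaj7

In C minor (with V from harmonic minor) the diatonic chords are Cm, Ddim, Eb, Fm, G, Ab, Bb. Cm, Bb7, Ebmaj7, Fm7, Fm and Cm7 all belong to that set. Cmaj7 (C–E–G–B) is not: scale degree 1 in C minor carries Cm (i). In C major the chord on that degree is Cmaj7, so here it functions as Imaj7, borrowed from the parallel major.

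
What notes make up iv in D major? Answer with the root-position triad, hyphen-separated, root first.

iv is built on scale degree 4, which is G in both D major and its parallel. In D minor the chord on G is G–Bb–D.

G-Bb-D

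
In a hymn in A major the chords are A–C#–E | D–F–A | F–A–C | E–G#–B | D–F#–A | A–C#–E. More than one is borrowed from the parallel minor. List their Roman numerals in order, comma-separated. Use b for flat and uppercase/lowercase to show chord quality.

In A major the diatonic chords are A, Bm, C#m, D, E, F#m, G#dim. Of the given chords, A–C#–E = A, E–G#–B = E and D–F#–A = D are diatonic. D–F–A doesn't fit — on degree 4 A major would have D (IV). Dm is the degree-4 chord of A minor, so it is the borrowed iv. F–A–C doesn't fit — on degree 6 A major would have F#m (vi). F is the degree-6 chord of A minor, so it is the borrowed bVI.

iv, bVI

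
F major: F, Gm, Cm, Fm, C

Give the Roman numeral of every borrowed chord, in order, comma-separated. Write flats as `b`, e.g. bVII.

In F major the diatonic chords are F, Gm, Am, Bb, C, Dm, Edim. F, Gm and C all belong to that set. Cm (C–Eb–G) doesn't fit — on degree 5 F major would have C (V). Cm is the degree-5 chord of F minor, so it is the borrowed v. But Fm (F–Ab–C) is foreign: the diatonic I on degree 1 is F, whereas Fm comes from F minor. It is labeled i.

v, i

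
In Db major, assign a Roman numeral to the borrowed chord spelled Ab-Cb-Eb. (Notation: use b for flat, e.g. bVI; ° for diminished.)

v

The root Ab is the diatonic 5th degree of Db major; the borrowing shows in the chord quality. Diatonically Db major has Ab (V) on that degree; Ab–Cb–Eb is instead the minor chord native to Db minor, so it takes the label v.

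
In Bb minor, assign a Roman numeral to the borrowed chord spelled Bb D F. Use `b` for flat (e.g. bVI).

The root Bb is the diatonic 1st degree of Bb minor; the borrowing shows in the chord quality. The diatonic chord on degree 1 would be Bbm (i), but Bb–D–F is the major chord from Bb major. As a borrowed chord it is labeled I.

I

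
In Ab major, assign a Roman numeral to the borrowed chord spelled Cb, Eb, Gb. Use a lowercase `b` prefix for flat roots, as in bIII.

Cb is the lowered form of scale degree 3 in Ab major (the diatonic degree 3 is C). Cb–Eb–Gb is a major chord — the form found in Ab minor, not the diatonic iii (Cm). Borrowed into Ab major it is written bIII.

bIII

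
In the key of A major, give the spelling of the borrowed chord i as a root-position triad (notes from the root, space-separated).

i is built on scale degree 1, which is A in both A major and its parallel. Stacking thirds in A minor on A gives A–C–E.

A C E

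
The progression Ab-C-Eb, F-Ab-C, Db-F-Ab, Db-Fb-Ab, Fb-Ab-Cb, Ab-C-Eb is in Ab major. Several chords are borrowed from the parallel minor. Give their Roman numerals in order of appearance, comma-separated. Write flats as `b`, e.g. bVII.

iv, bVI

The diatonic triads in Ab major are Ab, Bbm, Cm, Db, Eb, Fm, Gdim. Ab–C–Eb = Ab, F–Ab–C = Fm and Db–F–Ab = Db are all diatonic. But Db–Fb–Ab is foreign: the diatonic IV on degree 4 is Db, whereas Dbm comes from Ab minor. It is labeled iv. Fb–Ab–Cb doesn't fit — on degree 6 Ab major would have Fm (vi). Fb is the degree-6 chord of Ab minor, so it is the borrowed bVI.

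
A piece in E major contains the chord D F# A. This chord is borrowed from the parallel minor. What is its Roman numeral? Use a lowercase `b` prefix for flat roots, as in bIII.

The root D is the lowered 7th scale degree — diatonically E major has D# there. Diatonically E major has D#dim (vii°) on that degree; D–F#–A is instead the major chord native to E minor, so it takes the label bVII.

bVII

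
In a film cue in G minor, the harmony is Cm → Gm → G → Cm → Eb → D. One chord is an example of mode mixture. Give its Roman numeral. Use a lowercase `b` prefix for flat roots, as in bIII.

In G minor (with V from harmonic minor) the diatonic chords are Gm, Adim, Bb, Cm, D, Eb, F. Of the given chords, Cm, Gm, Eb and D are diatonic. G (G–B–D) doesn't fit — on degree 1 G minor would have Gm (i). G is the degree-1 chord of G major, so it is the borrowed I.

I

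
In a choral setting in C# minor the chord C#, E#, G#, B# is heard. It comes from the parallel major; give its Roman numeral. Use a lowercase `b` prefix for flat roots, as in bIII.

Imaj7

The root C# is the diatonic 1st degree of C# minor; the borrowing shows in the chord quality. C#–E#–G#–B# is a major-seventh chord — the form found in C# major, not the diatonic i (C#m). Borrowed into C# minor it is written Imaj7.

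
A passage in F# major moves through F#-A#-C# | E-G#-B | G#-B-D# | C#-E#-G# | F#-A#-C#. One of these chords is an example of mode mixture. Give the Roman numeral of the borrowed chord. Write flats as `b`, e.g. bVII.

In F# major the diatonic chords are F#, G#m, A#m, B, C#, D#m, E#dim. F#–A#–C# = F#, G#–B–D# = G#m and C#–E#–G# = C# all belong to that set. E–G#–B is not: scale degree 7 in F# major carries E#dim (vii°). In F# minor the chord on that degree is E, so here it functions as bVII, borrowed from the parallel minor.

bVII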